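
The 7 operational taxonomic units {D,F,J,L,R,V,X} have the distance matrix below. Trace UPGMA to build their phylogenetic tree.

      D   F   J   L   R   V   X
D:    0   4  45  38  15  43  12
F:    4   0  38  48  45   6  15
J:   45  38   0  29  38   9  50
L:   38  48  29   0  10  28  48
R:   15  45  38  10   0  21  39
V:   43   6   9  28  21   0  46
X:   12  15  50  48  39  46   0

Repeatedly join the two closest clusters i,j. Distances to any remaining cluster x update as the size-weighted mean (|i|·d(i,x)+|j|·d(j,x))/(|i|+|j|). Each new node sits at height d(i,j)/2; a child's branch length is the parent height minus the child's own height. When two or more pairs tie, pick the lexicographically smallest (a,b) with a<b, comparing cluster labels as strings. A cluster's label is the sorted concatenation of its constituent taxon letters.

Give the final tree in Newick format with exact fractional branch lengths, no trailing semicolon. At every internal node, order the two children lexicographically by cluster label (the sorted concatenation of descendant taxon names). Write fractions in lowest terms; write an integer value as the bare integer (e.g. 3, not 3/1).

iteration 1: select D,F (d=4); attach at lengths (2, 2); label the merged cluster DF
  updated: d(DF,J)=83/2, d(DF,L)=43, d(DF,R)=30, d(DF,V)=49/2, d(DF,X)=27/2
iteration 2: select J,V (d=9); attach at lengths (9/2, 9/2); label the merged cluster JV
  updated: d(DF,JV)=33, d(JV,L)=57/2, d(JV,R)=59/2, d(JV,X)=48
iteration 3: select L,R (d=10); attach at lengths (5, 5); label the merged cluster LR
  updated: d(DF,LR)=73/2, d(JV,LR)=29, d(LR,X)=87/2
iteration 4: select DF,X (d=27/2); attach at lengths (19/4, 27/4); label the merged cluster DFX
  updated: d(DFX,JV)=38, d(DFX,LR)=233/6
iteration 5: select JV,LR (d=29); attach at lengths (10, 19/2); label the merged cluster JLRV
  updated: d(DFX,JLRV)=461/12
iteration 6: select DFX,JLRV (d=461/12); attach at lengths (299/24, 113/24); label the merged cluster DFJLRVX
final tree: (((D:2,F:2):19/4,X:27/4):299/24,((J:9/2,V:9/2):10,(L:5,R:5):19/2):113/24)
total length: 427/6

(((D:2,F:2):19/4,X:27/4):299/24,((J:9/2,V:9/2):10,(L:5,R:5):19/2):113/24)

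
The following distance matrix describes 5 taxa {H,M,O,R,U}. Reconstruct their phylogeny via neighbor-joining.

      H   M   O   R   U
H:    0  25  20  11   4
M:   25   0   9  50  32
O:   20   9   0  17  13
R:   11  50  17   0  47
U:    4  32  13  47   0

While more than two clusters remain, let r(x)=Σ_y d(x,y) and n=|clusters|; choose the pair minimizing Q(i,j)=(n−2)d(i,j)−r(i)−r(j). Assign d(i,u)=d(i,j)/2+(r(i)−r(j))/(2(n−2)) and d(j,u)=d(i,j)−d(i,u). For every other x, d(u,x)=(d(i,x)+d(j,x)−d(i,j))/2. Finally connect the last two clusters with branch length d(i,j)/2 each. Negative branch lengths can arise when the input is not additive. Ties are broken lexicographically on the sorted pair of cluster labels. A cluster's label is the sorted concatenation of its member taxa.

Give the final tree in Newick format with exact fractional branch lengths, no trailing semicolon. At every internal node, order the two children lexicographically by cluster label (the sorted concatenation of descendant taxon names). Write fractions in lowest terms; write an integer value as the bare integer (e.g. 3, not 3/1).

iteration 1: select H,R (d=11, Q=-152); attach at lengths (-16/3, 49/3); label the merged cluster HR
  updated: d(HR,M)=32, d(HR,O)=13, d(HR,U)=20
iteration 2: select HR,U (d=20, Q=-90); attach at lengths (10, 10); label the merged cluster HRU
  updated: d(HRU,M)=22, d(HRU,O)=3
iteration 3: select HRU,M (d=22, Q=-34); attach at lengths (8, 14); label the merged cluster HMRU
  updated: d(HMRU,O)=-5
iteration 4: select HMRU,O (d=-5); attach at lengths (-5/2, -5/2); label the merged cluster HMORU
final tree: ((((H:-16/3,R:49/3):10,U:10):8,M:14):-5/2,O:-5/2)
total length: 48

((((H:-16/3,R:49/3):10,U:10):8,M:14):-5/2,O:-5/2)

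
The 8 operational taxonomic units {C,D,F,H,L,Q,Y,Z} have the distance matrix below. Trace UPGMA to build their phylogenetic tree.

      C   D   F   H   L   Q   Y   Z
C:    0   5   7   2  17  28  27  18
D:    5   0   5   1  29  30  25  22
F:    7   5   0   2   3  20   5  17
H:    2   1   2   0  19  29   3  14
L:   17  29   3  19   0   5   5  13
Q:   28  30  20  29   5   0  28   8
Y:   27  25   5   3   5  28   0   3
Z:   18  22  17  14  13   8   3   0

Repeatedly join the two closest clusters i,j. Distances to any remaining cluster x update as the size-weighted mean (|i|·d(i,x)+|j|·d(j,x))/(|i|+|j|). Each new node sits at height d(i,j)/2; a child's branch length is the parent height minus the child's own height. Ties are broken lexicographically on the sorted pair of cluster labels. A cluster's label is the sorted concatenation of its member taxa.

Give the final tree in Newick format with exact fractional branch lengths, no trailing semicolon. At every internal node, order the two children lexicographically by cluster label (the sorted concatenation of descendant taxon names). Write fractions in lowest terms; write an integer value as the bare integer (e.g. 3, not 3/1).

1. join D+H (d=1) ⇒ DH; edges |D|=1/2, |H|=1/2
  updated: d(C,DH)=7/2, d(DH,F)=7/2, d(DH,L)=24, d(DH,Q)=59/2, d(DH,Y)=14, d(DH,Z)=18
2. join F+L (d=3) ⇒ FL; edges |F|=3/2, |L|=3/2
  updated: d(C,FL)=12, d(DH,FL)=55/4, d(FL,Q)=25/2, d(FL,Y)=5, d(FL,Z)=15
3. join Y+Z (d=3) ⇒ YZ; edges |Y|=3/2, |Z|=3/2
  updated: d(C,YZ)=45/2, d(DH,YZ)=16, d(FL,YZ)=10, d(Q,YZ)=18
4. join C+DH (d=7/2) ⇒ CDH; edges |C|=7/4, |DH|=5/4
  updated: d(CDH,FL)=79/6, d(CDH,Q)=29, d(CDH,YZ)=109/6
5. join FL+YZ (d=10) ⇒ FLYZ; edges |FL|=7/2, |YZ|=7/2
  updated: d(CDH,FLYZ)=47/3, d(FLYZ,Q)=61/4
6. join FLYZ+Q (d=61/4) ⇒ FLQYZ; edges |FLYZ|=21/8, |Q|=61/8
  updated: d(CDH,FLQYZ)=55/3
7. join CDH+FLQYZ (d=55/3) ⇒ CDFHLQYZ; edges |CDH|=89/12, |FLQYZ|=37/24
final tree: ((C:7/4,(D:1/2,H:1/2):5/4):89/12,(((F:3/2,L:3/2):7/2,(Y:3/2,Z:3/2):7/2):21/8,Q:61/8):37/24)
total length: 869/24

((C:7/4,(D:1/2,H:1/2):5/4):89/12,(((F:3/2,L:3/2):7/2,(Y:3/2,Z:3/2):7/2):21/8,Q:61/8):37/24)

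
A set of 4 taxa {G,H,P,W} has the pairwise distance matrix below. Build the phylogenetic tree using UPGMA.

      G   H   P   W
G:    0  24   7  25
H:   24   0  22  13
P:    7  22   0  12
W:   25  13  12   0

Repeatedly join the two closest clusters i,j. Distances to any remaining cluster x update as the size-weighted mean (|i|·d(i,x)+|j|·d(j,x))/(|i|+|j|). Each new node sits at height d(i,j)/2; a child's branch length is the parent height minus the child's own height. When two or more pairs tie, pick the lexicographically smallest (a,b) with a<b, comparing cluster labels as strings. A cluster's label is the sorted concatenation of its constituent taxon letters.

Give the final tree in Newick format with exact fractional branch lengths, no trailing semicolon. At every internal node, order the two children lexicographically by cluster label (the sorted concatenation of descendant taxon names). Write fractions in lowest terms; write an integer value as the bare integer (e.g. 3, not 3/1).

iteration 1: select G,P (d=7); attach at lengths (7/2, 7/2); label the merged cluster GP
  updated: d(GP,H)=23, d(GP,W)=37/2
iteration 2: select H,W (d=13); attach at lengths (13/2, 13/2); label the merged cluster HW
  updated: d(GP,HW)=83/4
iteration 3: select GP,HW (d=83/4); attach at lengths (55/8, 31/8); label the merged cluster GHPW
final tree: ((G:7/2,P:7/2):55/8,(H:13/2,W:13/2):31/8)
total length: 123/4

((G:7/2,P:7/2):55/8,(H:13/2,W:13/2):31/8)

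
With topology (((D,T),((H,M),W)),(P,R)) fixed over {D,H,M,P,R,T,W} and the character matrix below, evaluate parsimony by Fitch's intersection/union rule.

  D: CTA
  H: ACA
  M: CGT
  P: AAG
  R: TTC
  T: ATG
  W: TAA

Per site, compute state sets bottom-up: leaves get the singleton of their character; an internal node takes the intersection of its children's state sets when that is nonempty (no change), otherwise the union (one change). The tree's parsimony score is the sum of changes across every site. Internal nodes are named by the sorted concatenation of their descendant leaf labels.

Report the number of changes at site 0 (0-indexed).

4

[col 0] DT: children D:{C}, T:{A} ∪→ {A,C}; cost 1
[col 0] HM: children H:{A}, M:{C} ∪→ {A,C}; cost 1
[col 0] HMW: children HM:{A,C}, W:{T} ∪→ {A,C,T}; cost 1
[col 0] DHMTW: children DT:{A,C}, HMW:{A,C,T} ∩→ {A,C}; cost 0
[col 0] PR: children P:{A}, R:{T} ∪→ {A,T}; cost 1
[col 0] DHMPRTW: children DHMTW:{A,C}, PR:{A,T} ∩→ {A}; cost 0
[col 1] DT: children D:{T}, T:{T} ∩→ {T}; cost 0
[col 1] HM: children H:{C}, M:{G} ∪→ {C,G}; cost 1
[col 1] HMW: children HM:{C,G}, W:{A} ∪→ {A,C,G}; cost 1
[col 1] DHMTW: children DT:{T}, HMW:{A,C,G} ∪→ {A,C,G,T}; cost 1
[col 1] PR: children P:{A}, R:{T} ∪→ {A,T}; cost 1
[col 1] DHMPRTW: children DHMTW:{A,C,G,T}, PR:{A,T} ∩→ {A,T}; cost 0
[col 2] DT: children D:{A}, T:{G} ∪→ {A,G}; cost 1
[col 2] HM: children H:{A}, M:{T} ∪→ {A,T}; cost 1
[col 2] HMW: children HM:{A,T}, W:{A} ∩→ {A}; cost 0
[col 2] DHMTW: children DT:{A,G}, HMW:{A} ∩→ {A}; cost 0
[col 2] PR: children P:{G}, R:{C} ∪→ {C,G}; cost 1
[col 2] DHMPRTW: children DHMTW:{A}, PR:{C,G} ∪→ {A,C,G}; cost 1
per-site changes: [4, 4, 4]; total = 12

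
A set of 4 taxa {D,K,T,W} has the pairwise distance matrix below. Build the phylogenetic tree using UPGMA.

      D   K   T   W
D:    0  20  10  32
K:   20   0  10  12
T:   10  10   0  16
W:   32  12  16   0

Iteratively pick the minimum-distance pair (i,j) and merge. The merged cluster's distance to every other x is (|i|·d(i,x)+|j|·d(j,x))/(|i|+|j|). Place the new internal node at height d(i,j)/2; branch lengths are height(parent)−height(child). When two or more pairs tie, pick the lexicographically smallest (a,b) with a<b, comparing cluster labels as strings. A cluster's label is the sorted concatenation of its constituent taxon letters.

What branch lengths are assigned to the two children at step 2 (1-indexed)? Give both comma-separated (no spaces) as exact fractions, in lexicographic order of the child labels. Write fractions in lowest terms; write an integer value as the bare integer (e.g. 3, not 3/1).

6,6

iteration 1: select D,T (d=10); attach at lengths (5, 5); label the merged cluster DT
  updated: d(DT,K)=15, d(DT,W)=24
iteration 2: select K,W (d=12); attach at lengths (6, 6); label the merged cluster KW
  updated: d(DT,KW)=39/2
iteration 3: select DT,KW (d=39/2); attach at lengths (19/4, 15/4); label the merged cluster DKTW
final tree: ((D:5,T:5):19/4,(K:6,W:6):15/4)
total length: 61/2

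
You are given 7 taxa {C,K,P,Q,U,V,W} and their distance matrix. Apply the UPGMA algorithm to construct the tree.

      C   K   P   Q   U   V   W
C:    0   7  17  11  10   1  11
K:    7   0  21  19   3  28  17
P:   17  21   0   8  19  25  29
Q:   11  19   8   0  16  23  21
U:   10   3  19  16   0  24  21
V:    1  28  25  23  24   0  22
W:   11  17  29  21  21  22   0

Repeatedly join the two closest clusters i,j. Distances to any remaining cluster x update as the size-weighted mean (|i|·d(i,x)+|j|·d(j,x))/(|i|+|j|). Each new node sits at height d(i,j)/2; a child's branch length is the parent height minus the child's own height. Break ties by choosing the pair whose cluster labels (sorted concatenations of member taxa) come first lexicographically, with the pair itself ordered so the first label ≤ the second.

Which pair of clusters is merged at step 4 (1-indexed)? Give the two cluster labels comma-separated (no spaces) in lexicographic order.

CV,W

step 1: merge (C,V) at d=1; branch lengths C→1/2, V→1/2; new cluster CV
  updated: d(CV,K)=35/2, d(CV,P)=21, d(CV,Q)=17, d(CV,U)=17, d(CV,W)=33/2
step 2: merge (K,U) at d=3; branch lengths K→3/2, U→3/2; new cluster KU
  updated: d(CV,KU)=69/4, d(KU,P)=20, d(KU,Q)=35/2, d(KU,W)=19
step 3: merge (P,Q) at d=8; branch lengths P→4, Q→4; new cluster PQ
  updated: d(CV,PQ)=19, d(KU,PQ)=75/4, d(PQ,W)=25
step 4: merge (CV,W) at d=33/2; branch lengths CV→31/4, W→33/4; new cluster CVW
  updated: d(CVW,KU)=107/6, d(CVW,PQ)=21
step 5: merge (CVW,KU) at d=107/6; branch lengths CVW→2/3, KU→89/12; new cluster CKUVW
  updated: d(CKUVW,PQ)=201/10
step 6: merge (CKUVW,PQ) at d=201/10; branch lengths CKUVW→17/15, PQ→121/20; new cluster CKPQUVW
final tree: ((((C:1/2,V:1/2):31/4,W:33/4):2/3,(K:3/2,U:3/2):89/12):17/15,(P:4,Q:4):121/20)
total length: 649/15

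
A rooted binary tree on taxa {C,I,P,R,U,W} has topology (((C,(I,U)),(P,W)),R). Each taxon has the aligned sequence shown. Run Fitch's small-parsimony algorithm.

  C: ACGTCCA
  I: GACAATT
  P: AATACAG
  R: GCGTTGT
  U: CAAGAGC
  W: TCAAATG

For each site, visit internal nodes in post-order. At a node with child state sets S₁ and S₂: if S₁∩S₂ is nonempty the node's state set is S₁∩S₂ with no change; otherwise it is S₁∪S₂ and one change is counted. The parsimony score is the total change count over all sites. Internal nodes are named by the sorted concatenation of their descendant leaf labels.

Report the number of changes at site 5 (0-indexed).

4

[col 0] IU: children I:{G}, U:{C} ∪→ {C,G}; cost 1
[col 0] CIU: children C:{A}, IU:{C,G} ∪→ {A,C,G}; cost 1
[col 0] PW: children P:{A}, W:{T} ∪→ {A,T}; cost 1
[col 0] CIPUW: children CIU:{A,C,G}, PW:{A,T} ∩→ {A}; cost 0
[col 0] CIPRUW: children CIPUW:{A}, R:{G} ∪→ {A,G}; cost 1
[col 1] IU: children I:{A}, U:{A} ∩→ {A}; cost 0
[col 1] CIU: children C:{C}, IU:{A} ∪→ {A,C}; cost 1
[col 1] PW: children P:{A}, W:{C} ∪→ {A,C}; cost 1
[col 1] CIPUW: children CIU:{A,C}, PW:{A,C} ∩→ {A,C}; cost 0
[col 1] CIPRUW: children CIPUW:{A,C}, R:{C} ∩→ {C}; cost 0
[col 2] IU: children I:{C}, U:{A} ∪→ {A,C}; cost 1
[col 2] CIU: children C:{G}, IU:{A,C} ∪→ {A,C,G}; cost 1
[col 2] PW: children P:{T}, W:{A} ∪→ {A,T}; cost 1
[col 2] CIPUW: children CIU:{A,C,G}, PW:{A,T} ∩→ {A}; cost 0
[col 2] CIPRUW: children CIPUW:{A}, R:{G} ∪→ {A,G}; cost 1
[col 3] IU: children I:{A}, U:{G} ∪→ {A,G}; cost 1
[col 3] CIU: children C:{T}, IU:{A,G} ∪→ {A,G,T}; cost 1
[col 3] PW: children P:{A}, W:{A} ∩→ {A}; cost 0
[col 3] CIPUW: children CIU:{A,G,T}, PW:{A} ∩→ {A}; cost 0
[col 3] CIPRUW: children CIPUW:{A}, R:{T} ∪→ {A,T}; cost 1
[col 4] IU: children I:{A}, U:{A} ∩→ {A}; cost 0
[col 4] CIU: children C:{C}, IU:{A} ∪→ {A,C}; cost 1
[col 4] PW: children P:{C}, W:{A} ∪→ {A,C}; cost 1
[col 4] CIPUW: children CIU:{A,C}, PW:{A,C} ∩→ {A,C}; cost 0
[col 4] CIPRUW: children CIPUW:{A,C}, R:{T} ∪→ {A,C,T}; cost 1
[col 5] IU: children I:{T}, U:{G} ∪→ {G,T}; cost 1
[col 5] CIU: children C:{C}, IU:{G,T} ∪→ {C,G,T}; cost 1
[col 5] PW: children P:{A}, W:{T} ∪→ {A,T}; cost 1
[col 5] CIPUW: children CIU:{C,G,T}, PW:{A,T} ∩→ {T}; cost 0
[col 5] CIPRUW: children CIPUW:{T}, R:{G} ∪→ {G,T}; cost 1
[col 6] IU: children I:{T}, U:{C} ∪→ {C,T}; cost 1
[col 6] CIU: children C:{A}, IU:{C,T} ∪→ {A,C,T}; cost 1
[col 6] PW: children P:{G}, W:{G} ∩→ {G}; cost 0
[col 6] CIPUW: children CIU:{A,C,T}, PW:{G} ∪→ {A,C,G,T}; cost 1
[col 6] CIPRUW: children CIPUW:{A,C,G,T}, R:{T} ∩→ {T}; cost 0
per-site changes: [4, 2, 4, 3, 3, 4, 3]; total = 23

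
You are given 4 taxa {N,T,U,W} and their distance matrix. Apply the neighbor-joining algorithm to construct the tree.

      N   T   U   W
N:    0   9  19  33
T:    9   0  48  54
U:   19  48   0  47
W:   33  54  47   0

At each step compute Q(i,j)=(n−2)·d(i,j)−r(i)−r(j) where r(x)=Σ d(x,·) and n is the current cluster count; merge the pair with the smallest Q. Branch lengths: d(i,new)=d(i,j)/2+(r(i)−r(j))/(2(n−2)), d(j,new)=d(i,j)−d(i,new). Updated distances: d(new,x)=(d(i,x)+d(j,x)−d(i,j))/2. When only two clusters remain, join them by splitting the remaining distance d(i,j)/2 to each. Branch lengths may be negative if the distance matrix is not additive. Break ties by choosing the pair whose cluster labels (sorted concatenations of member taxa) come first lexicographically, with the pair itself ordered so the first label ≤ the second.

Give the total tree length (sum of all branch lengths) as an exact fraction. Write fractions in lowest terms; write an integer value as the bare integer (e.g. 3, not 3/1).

iteration 1: select N,T (d=9, Q=-154); attach at lengths (-8, 17); label the merged cluster NT
  updated: d(NT,U)=29, d(NT,W)=39
iteration 2: select NT,U (d=29, Q=-115); attach at lengths (21/2, 37/2); label the merged cluster NTU
  updated: d(NTU,W)=57/2
iteration 3: select NTU,W (d=57/2); attach at lengths (57/4, 57/4); label the merged cluster NTUW
final tree: (((N:-8,T:17):21/2,U:37/2):57/4,W:57/4)
total length: 133/2

133/2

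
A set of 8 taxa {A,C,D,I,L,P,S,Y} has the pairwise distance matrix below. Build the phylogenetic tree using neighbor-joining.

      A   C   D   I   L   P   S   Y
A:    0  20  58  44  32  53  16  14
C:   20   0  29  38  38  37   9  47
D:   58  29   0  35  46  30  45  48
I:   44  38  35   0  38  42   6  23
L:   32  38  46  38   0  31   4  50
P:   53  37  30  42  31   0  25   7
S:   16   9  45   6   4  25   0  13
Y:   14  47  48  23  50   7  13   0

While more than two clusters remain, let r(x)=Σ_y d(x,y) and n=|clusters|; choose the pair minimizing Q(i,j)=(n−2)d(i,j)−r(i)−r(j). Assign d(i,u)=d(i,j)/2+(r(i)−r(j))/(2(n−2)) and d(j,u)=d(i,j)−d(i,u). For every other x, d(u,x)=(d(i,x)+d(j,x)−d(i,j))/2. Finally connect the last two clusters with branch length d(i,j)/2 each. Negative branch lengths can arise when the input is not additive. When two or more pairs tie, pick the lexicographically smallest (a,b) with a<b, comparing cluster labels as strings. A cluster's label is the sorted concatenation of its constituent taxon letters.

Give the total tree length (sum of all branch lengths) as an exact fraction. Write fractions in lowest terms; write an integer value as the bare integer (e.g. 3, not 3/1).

3253/32

step 1: merge (P,Y) at d=7, Q=-385; branch lengths P→65/12, Y→19/12; new cluster PY
  updated: d(A,PY)=30, d(C,PY)=77/2, d(D,PY)=71/2, d(I,PY)=29, d(L,PY)=37, d(PY,S)=31/2
step 2: merge (C,D) at d=29, Q=-276; branch lengths C→69/10, D→221/10; new cluster CD
  updated: d(A,CD)=49/2, d(CD,I)=22, d(CD,L)=55/2, d(CD,PY)=45/2, d(CD,S)=25/2
step 3: merge (L,S) at d=4, Q=-353/2; branch lengths L→201/16, S→-137/16; new cluster LS
  updated: d(A,LS)=22, d(CD,LS)=18, d(I,LS)=20, d(LS,PY)=97/4
step 4: merge (I,LS) at d=20, Q=-557/4; branch lengths I→121/8, LS→39/8; new cluster ILS
  updated: d(A,ILS)=23, d(CD,ILS)=10, d(ILS,PY)=133/8
step 5: merge (A,PY) at d=30, Q=-693/8; branch lengths A→547/32, PY→413/32; new cluster APY
  updated: d(APY,CD)=17/2, d(APY,ILS)=77/16
step 6: merge (APY,CD) at d=17/2, Q=-373/16; branch lengths APY→53/32, CD→219/32; new cluster ACDPY
  updated: d(ACDPY,ILS)=101/32
step 7: merge (ACDPY,ILS) at d=101/32; branch lengths ACDPY→101/64, ILS→101/64; new cluster ACDILPSY
final tree: (((A:547/32,(P:65/12,Y:19/12):413/32):53/32,(C:69/10,D:221/10):219/32):101/64,(I:121/8,(L:201/16,S:-137/16):39/8):101/64)
total length: 3253/32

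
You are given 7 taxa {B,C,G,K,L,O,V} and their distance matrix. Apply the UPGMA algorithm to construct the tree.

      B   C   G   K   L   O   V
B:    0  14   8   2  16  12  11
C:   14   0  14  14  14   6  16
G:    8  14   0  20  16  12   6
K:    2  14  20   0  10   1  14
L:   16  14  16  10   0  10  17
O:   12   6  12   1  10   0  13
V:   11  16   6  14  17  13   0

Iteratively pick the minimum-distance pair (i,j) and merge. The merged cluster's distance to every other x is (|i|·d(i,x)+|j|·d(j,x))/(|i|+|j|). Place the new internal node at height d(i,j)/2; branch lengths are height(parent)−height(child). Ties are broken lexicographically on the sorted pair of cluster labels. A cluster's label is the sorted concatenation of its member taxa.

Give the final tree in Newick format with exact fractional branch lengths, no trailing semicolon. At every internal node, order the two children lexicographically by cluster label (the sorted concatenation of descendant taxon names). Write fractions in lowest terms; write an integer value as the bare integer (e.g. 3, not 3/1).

((((B:7/2,(K:1/2,O:1/2):3):13/6,C:17/3):7/12,L:25/4):4/5,(G:3,V:3):81/20)

iteration 1: select K,O (d=1); attach at lengths (1/2, 1/2); label the merged cluster KO
  updated: d(B,KO)=7, d(C,KO)=10, d(G,KO)=16, d(KO,L)=10, d(KO,V)=27/2
iteration 2: select G,V (d=6); attach at lengths (3, 3); label the merged cluster GV
  updated: d(B,GV)=19/2, d(C,GV)=15, d(GV,KO)=59/4, d(GV,L)=33/2
iteration 3: select B,KO (d=7); attach at lengths (7/2, 3); label the merged cluster BKO
  updated: d(BKO,C)=34/3, d(BKO,GV)=13, d(BKO,L)=12
iteration 4: select BKO,C (d=34/3); attach at lengths (13/6, 17/3); label the merged cluster BCKO
  updated: d(BCKO,GV)=27/2, d(BCKO,L)=25/2
iteration 5: select BCKO,L (d=25/2); attach at lengths (7/12, 25/4); label the merged cluster BCKLO
  updated: d(BCKLO,GV)=141/10
iteration 6: select BCKLO,GV (d=141/10); attach at lengths (4/5, 81/20); label the merged cluster BCGKLOV
final tree: ((((B:7/2,(K:1/2,O:1/2):3):13/6,C:17/3):7/12,L:25/4):4/5,(G:3,V:3):81/20)
total length: 1981/60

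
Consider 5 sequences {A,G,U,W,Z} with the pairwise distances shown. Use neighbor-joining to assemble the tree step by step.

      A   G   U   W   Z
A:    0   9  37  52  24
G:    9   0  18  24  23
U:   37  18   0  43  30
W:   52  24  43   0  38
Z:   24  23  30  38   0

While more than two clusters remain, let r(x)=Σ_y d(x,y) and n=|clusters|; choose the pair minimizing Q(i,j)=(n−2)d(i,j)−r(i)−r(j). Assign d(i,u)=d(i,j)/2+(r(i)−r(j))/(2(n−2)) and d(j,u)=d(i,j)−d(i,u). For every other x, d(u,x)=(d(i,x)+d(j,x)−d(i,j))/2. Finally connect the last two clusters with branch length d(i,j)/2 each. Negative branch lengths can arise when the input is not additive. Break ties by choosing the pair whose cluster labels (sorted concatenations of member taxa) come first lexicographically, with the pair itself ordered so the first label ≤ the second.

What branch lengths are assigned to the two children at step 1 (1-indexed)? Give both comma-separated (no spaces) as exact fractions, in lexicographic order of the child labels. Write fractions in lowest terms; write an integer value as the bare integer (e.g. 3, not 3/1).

25/2,-7/2

1. join A+G (d=9, Q=-169) ⇒ AG; edges |A|=25/2, |G|=-7/2
  updated: d(AG,U)=23, d(AG,W)=67/2, d(AG,Z)=19
2. join AG+U (d=23, Q=-251/2) ⇒ AGU; edges |AG|=51/8, |U|=133/8
  updated: d(AGU,W)=107/4, d(AGU,Z)=13
3. join AGU+W (d=107/4, Q=-311/4) ⇒ AGUW; edges |AGU|=7/8, |W|=207/8
  updated: d(AGUW,Z)=97/8
4. join AGUW+Z (d=97/8) ⇒ AGUWZ; edges |AGUW|=97/16, |Z|=97/16
final tree: ((((A:25/2,G:-7/2):51/8,U:133/8):7/8,W:207/8):97/16,Z:97/16)
total length: 567/8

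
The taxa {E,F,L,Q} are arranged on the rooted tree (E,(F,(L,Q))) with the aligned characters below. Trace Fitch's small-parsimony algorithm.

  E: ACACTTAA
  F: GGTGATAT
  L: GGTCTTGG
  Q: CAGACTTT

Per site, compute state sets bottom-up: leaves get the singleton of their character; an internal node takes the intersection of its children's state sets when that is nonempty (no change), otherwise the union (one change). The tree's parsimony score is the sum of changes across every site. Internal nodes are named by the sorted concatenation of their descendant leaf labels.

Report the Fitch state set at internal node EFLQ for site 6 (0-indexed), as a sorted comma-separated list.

A

LQ@0: {G} ∪ {C} = {C,G} (union, +1)
FLQ@0: {G} ∩ {C,G} = {G} (intersection, +0)
EFLQ@0: {A} ∪ {G} = {A,G} (union, +1)
LQ@1: {G} ∪ {A} = {A,G} (union, +1)
FLQ@1: {G} ∩ {A,G} = {G} (intersection, +0)
EFLQ@1: {C} ∪ {G} = {C,G} (union, +1)
LQ@2: {T} ∪ {G} = {G,T} (union, +1)
FLQ@2: {T} ∩ {G,T} = {T} (intersection, +0)
EFLQ@2: {A} ∪ {T} = {A,T} (union, +1)
LQ@3: {C} ∪ {A} = {A,C} (union, +1)
FLQ@3: {G} ∪ {A,C} = {A,C,G} (union, +1)
EFLQ@3: {C} ∩ {A,C,G} = {C} (intersection, +0)
LQ@4: {T} ∪ {C} = {C,T} (union, +1)
FLQ@4: {A} ∪ {C,T} = {A,C,T} (union, +1)
EFLQ@4: {T} ∩ {A,C,T} = {T} (intersection, +0)
LQ@5: {T} ∩ {T} = {T} (intersection, +0)
FLQ@5: {T} ∩ {T} = {T} (intersection, +0)
EFLQ@5: {T} ∩ {T} = {T} (intersection, +0)
LQ@6: {G} ∪ {T} = {G,T} (union, +1)
FLQ@6: {A} ∪ {G,T} = {A,G,T} (union, +1)
EFLQ@6: {A} ∩ {A,G,T} = {A} (intersection, +0)
LQ@7: {G} ∪ {T} = {G,T} (union, +1)
FLQ@7: {T} ∩ {G,T} = {T} (intersection, +0)
EFLQ@7: {A} ∪ {T} = {A,T} (union, +1)
per-site changes: [2, 2, 2, 2, 2, 0, 2, 2]; total = 14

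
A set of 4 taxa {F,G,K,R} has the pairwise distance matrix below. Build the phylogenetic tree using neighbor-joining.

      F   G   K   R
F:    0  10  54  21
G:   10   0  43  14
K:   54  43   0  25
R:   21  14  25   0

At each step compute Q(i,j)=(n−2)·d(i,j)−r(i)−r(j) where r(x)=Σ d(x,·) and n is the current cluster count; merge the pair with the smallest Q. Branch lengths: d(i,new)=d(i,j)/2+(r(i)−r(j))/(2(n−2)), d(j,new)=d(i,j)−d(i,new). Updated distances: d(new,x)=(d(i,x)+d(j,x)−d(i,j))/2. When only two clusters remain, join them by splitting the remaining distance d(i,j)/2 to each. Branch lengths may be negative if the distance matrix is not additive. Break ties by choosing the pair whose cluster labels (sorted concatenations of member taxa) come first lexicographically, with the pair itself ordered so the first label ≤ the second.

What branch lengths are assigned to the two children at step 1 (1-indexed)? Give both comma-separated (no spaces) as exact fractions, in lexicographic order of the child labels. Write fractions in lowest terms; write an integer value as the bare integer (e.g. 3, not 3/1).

step 1: merge (F,G) at d=10, Q=-132; branch lengths F→19/2, G→1/2; new cluster FG
  updated: d(FG,K)=87/2, d(FG,R)=25/2
step 2: merge (FG,K) at d=87/2, Q=-81; branch lengths FG→31/2, K→28; new cluster FGK
  updated: d(FGK,R)=-3
step 3: merge (FGK,R) at d=-3; branch lengths FGK→-3/2, R→-3/2; new cluster FGKR
final tree: (((F:19/2,G:1/2):31/2,K:28):-3/2,R:-3/2)
total length: 101/2

19/2,1/2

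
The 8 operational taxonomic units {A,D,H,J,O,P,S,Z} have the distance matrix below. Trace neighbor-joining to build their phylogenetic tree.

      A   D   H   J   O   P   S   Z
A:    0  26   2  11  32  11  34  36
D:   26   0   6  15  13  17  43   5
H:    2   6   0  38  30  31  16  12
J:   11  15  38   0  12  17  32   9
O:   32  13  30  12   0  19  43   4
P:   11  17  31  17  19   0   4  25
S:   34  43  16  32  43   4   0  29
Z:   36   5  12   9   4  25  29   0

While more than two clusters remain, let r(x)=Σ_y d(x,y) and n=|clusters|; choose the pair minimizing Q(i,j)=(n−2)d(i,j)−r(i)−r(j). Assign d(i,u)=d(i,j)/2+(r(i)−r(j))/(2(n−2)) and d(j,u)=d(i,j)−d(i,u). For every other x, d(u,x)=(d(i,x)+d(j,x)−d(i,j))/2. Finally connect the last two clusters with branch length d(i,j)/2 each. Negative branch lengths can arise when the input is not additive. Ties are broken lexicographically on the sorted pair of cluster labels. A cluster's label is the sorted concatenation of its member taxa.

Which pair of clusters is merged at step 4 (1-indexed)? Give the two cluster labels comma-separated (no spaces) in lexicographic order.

O,Z

1. join P+S (d=4, Q=-301) ⇒ PS; edges |P|=-53/12, |S|=101/12
  updated: d(A,PS)=41/2, d(D,PS)=28, d(H,PS)=43/2, d(J,PS)=45/2, d(O,PS)=29, d(PS,Z)=25
2. join A+H (d=2, Q=-227) ⇒ AH; edges |A|=14/5, |H|=-4/5
  updated: d(AH,D)=15, d(AH,J)=47/2, d(AH,O)=30, d(AH,PS)=20, d(AH,Z)=23
3. join AH+PS (d=20, Q=-156) ⇒ AHPS; edges |AH|=67/8, |PS|=93/8
  updated: d(AHPS,D)=23/2, d(AHPS,J)=13, d(AHPS,O)=39/2, d(AHPS,Z)=14
4. join O+Z (d=4, Q=-137/2) ⇒ OZ; edges |O|=19/4, |Z|=-3/4
  updated: d(AHPS,OZ)=59/4, d(D,OZ)=7, d(J,OZ)=17/2
5. join AHPS+D (d=23/2, Q=-199/4) ⇒ ADHPS; edges |AHPS|=115/16, |D|=69/16
  updated: d(ADHPS,J)=33/4, d(ADHPS,OZ)=41/8
6. join ADHPS+J (d=33/4, Q=-175/8) ⇒ ADHJPS; edges |ADHPS|=39/16, |J|=93/16
  updated: d(ADHJPS,OZ)=43/16
7. join ADHJPS+OZ (d=43/16) ⇒ ADHJOPSZ; edges |ADHJPS|=43/32, |OZ|=43/32
final tree: (((((A:14/5,H:-4/5):67/8,(P:-53/12,S:101/12):93/8):115/16,D:69/16):39/16,J:93/16):43/32,(O:19/4,Z:-3/4):43/32)
total length: 839/16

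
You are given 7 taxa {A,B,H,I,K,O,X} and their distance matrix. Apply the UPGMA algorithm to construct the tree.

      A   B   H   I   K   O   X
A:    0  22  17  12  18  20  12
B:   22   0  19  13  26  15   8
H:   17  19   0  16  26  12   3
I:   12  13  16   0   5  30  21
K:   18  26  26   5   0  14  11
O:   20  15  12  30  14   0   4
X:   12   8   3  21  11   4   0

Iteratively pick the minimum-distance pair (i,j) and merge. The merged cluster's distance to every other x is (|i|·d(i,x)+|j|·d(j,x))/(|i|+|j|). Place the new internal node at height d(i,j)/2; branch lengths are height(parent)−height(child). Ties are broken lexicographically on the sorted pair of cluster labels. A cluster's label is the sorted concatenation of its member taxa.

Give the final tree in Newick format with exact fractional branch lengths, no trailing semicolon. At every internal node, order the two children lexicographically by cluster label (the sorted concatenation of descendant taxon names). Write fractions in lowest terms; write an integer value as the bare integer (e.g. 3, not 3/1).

1. join H+X (d=3) ⇒ HX; edges |H|=3/2, |X|=3/2
  updated: d(A,HX)=29/2, d(B,HX)=27/2, d(HX,I)=37/2, d(HX,K)=37/2, d(HX,O)=8
2. join I+K (d=5) ⇒ IK; edges |I|=5/2, |K|=5/2
  updated: d(A,IK)=15, d(B,IK)=39/2, d(HX,IK)=37/2, d(IK,O)=22
3. join HX+O (d=8) ⇒ HOX; edges |HX|=5/2, |O|=4
  updated: d(A,HOX)=49/3, d(B,HOX)=14, d(HOX,IK)=59/3
4. join B+HOX (d=14) ⇒ BHOX; edges |B|=7, |HOX|=3
  updated: d(A,BHOX)=71/4, d(BHOX,IK)=157/8
5. join A+IK (d=15) ⇒ AIK; edges |A|=15/2, |IK|=5
  updated: d(AIK,BHOX)=19
6. join AIK+BHOX (d=19) ⇒ ABHIKOX; edges |AIK|=2, |BHOX|=5/2
final tree: ((A:15/2,(I:5/2,K:5/2):5):2,(B:7,((H:3/2,X:3/2):5/2,O:4):3):5/2)
total length: 83/2

((A:15/2,(I:5/2,K:5/2):5):2,(B:7,((H:3/2,X:3/2):5/2,O:4):3):5/2)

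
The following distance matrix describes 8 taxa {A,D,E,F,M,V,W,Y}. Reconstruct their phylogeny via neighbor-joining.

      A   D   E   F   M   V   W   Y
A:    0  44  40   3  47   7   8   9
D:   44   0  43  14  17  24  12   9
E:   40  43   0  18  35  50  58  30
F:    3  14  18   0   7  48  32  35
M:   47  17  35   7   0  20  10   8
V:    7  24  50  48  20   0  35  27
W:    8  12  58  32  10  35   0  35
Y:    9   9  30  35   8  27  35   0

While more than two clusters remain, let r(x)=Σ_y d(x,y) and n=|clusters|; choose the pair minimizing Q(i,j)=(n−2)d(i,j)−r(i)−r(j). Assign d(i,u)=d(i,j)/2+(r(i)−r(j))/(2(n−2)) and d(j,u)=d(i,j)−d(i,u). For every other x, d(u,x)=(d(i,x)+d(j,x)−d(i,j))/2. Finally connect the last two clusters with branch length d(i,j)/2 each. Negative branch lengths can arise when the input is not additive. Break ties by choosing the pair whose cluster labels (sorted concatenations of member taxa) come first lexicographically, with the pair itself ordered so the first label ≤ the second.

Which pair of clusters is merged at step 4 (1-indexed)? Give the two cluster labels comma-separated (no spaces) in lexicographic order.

EF,M

iteration 1: select A,V (d=7, Q=-327); attach at lengths (-11/12, 95/12); label the merged cluster AV
  updated: d(AV,D)=61/2, d(AV,E)=83/2, d(AV,F)=22, d(AV,M)=30, d(AV,W)=18, d(AV,Y)=29/2
iteration 2: select E,F (d=18, Q=-527/2); attach at lengths (75/4, -3/4); label the merged cluster EF
  updated: d(AV,EF)=91/4, d(D,EF)=39/2, d(EF,M)=12, d(EF,W)=36, d(EF,Y)=47/2
iteration 3: select AV,W (d=18, Q=-619/4); attach at lengths (307/32, 269/32); label the merged cluster AVW
  updated: d(AVW,D)=49/4, d(AVW,EF)=163/8, d(AVW,M)=11, d(AVW,Y)=63/4
iteration 4: select EF,M (d=12, Q=-699/8); attach at lengths (169/16, 23/16); label the merged cluster EFM
  updated: d(AVW,EFM)=155/16, d(D,EFM)=49/4, d(EFM,Y)=39/4
iteration 5: select AVW,EFM (d=155/16, Q=-50); attach at lengths (203/32, 107/32); label the merged cluster AEFMVW
  updated: d(AEFMVW,D)=237/32, d(AEFMVW,Y)=253/32
iteration 6: select AEFMVW,D (d=237/32, Q=-389/16); attach at lengths (101/32, 17/4); label the merged cluster ADEFMVW
  updated: d(ADEFMVW,Y)=19/4
iteration 7: select ADEFMVW,Y (d=19/4); attach at lengths (19/8, 19/8); label the merged cluster ADEFMVWY
final tree: (((((A:-11/12,V:95/12):307/32,W:269/32):203/32,((E:75/4,F:-3/4):169/16,M:23/16):107/32):101/32,D:17/4):19/8,Y:19/8)
total length: 2459/32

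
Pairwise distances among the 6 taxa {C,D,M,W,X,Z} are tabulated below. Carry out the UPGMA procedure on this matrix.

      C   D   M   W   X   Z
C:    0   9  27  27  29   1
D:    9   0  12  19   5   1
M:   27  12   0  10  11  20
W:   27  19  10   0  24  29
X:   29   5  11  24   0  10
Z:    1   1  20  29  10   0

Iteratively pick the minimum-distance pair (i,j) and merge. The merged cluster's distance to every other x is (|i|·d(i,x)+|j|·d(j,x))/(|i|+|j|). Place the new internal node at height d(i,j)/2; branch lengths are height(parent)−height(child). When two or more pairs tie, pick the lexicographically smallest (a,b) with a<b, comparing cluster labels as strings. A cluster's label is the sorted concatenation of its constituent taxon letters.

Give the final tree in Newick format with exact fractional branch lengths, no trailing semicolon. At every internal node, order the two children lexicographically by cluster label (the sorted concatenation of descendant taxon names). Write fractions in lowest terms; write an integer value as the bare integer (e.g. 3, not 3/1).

((((C:1/2,Z:1/2):2,D:5/2):29/6,X:22/3):155/48,(M:5,W:5):89/16)

step 1: merge (C,Z) at d=1; branch lengths C→1/2, Z→1/2; new cluster CZ
  updated: d(CZ,D)=5, d(CZ,M)=47/2, d(CZ,W)=28, d(CZ,X)=39/2
step 2: merge (CZ,D) at d=5; branch lengths CZ→2, D→5/2; new cluster CDZ
  updated: d(CDZ,M)=59/3, d(CDZ,W)=25, d(CDZ,X)=44/3
step 3: merge (M,W) at d=10; branch lengths M→5, W→5; new cluster MW
  updated: d(CDZ,MW)=67/3, d(MW,X)=35/2
step 4: merge (CDZ,X) at d=44/3; branch lengths CDZ→29/6, X→22/3; new cluster CDXZ
  updated: d(CDXZ,MW)=169/8
step 5: merge (CDXZ,MW) at d=169/8; branch lengths CDXZ→155/48, MW→89/16; new cluster CDMWXZ
final tree: ((((C:1/2,Z:1/2):2,D:5/2):29/6,X:22/3):155/48,(M:5,W:5):89/16)
total length: 875/24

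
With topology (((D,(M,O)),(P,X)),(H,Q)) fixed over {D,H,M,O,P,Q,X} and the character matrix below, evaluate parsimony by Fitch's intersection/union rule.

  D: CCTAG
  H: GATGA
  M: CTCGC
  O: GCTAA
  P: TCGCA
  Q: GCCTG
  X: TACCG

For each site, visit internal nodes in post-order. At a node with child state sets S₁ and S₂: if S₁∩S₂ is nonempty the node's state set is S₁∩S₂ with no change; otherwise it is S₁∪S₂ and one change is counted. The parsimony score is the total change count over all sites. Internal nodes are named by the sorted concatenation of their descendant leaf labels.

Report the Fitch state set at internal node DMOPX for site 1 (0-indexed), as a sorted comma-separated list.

site 0, node MO: M={C} ∪ O={G} → {C,G} (+1)
site 0, node DMO: D={C} ∩ MO={C,G} → {C} (+0)
site 0, node PX: P={T} ∩ X={T} → {T} (+0)
site 0, node DMOPX: DMO={C} ∪ PX={T} → {C,T} (+1)
site 0, node HQ: H={G} ∩ Q={G} → {G} (+0)
site 0, node DHMOPQX: DMOPX={C,T} ∪ HQ={G} → {C,G,T} (+1)
site 1, node MO: M={T} ∪ O={C} → {C,T} (+1)
site 1, node DMO: D={C} ∩ MO={C,T} → {C} (+0)
site 1, node PX: P={C} ∪ X={A} → {A,C} (+1)
site 1, node DMOPX: DMO={C} ∩ PX={A,C} → {C} (+0)
site 1, node HQ: H={A} ∪ Q={C} → {A,C} (+1)
site 1, node DHMOPQX: DMOPX={C} ∩ HQ={A,C} → {C} (+0)
site 2, node MO: M={C} ∪ O={T} → {C,T} (+1)
site 2, node DMO: D={T} ∩ MO={C,T} → {T} (+0)
site 2, node PX: P={G} ∪ X={C} → {C,G} (+1)
site 2, node DMOPX: DMO={T} ∪ PX={C,G} → {C,G,T} (+1)
site 2, node HQ: H={T} ∪ Q={C} → {C,T} (+1)
site 2, node DHMOPQX: DMOPX={C,G,T} ∩ HQ={C,T} → {C,T} (+0)
site 3, node MO: M={G} ∪ O={A} → {A,G} (+1)
site 3, node DMO: D={A} ∩ MO={A,G} → {A} (+0)
site 3, node PX: P={C} ∩ X={C} → {C} (+0)
site 3, node DMOPX: DMO={A} ∪ PX={C} → {A,C} (+1)
site 3, node HQ: H={G} ∪ Q={T} → {G,T} (+1)
site 3, node DHMOPQX: DMOPX={A,C} ∪ HQ={G,T} → {A,C,G,T} (+1)
site 4, node MO: M={C} ∪ O={A} → {A,C} (+1)
site 4, node DMO: D={G} ∪ MO={A,C} → {A,C,G} (+1)
site 4, node PX: P={A} ∪ X={G} → {A,G} (+1)
site 4, node DMOPX: DMO={A,C,G} ∩ PX={A,G} → {A,G} (+0)
site 4, node HQ: H={A} ∪ Q={G} → {A,G} (+1)
site 4, node DHMOPQX: DMOPX={A,G} ∩ HQ={A,G} → {A,G} (+0)
per-site changes: [3, 3, 4, 4, 4]; total = 18

C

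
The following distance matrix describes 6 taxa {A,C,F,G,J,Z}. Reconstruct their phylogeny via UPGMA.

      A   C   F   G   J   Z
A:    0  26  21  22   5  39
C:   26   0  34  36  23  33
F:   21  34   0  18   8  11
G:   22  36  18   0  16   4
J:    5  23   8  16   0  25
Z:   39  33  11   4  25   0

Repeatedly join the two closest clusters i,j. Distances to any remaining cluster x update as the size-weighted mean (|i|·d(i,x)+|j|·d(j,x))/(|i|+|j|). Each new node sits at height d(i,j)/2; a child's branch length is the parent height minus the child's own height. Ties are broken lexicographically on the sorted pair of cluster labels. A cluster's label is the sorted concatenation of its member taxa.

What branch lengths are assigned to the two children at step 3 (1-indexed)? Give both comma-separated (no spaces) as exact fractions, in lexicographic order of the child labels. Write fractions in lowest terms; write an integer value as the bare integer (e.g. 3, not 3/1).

1. join G+Z (d=4) ⇒ GZ; edges |G|=2, |Z|=2
  updated: d(A,GZ)=61/2, d(C,GZ)=69/2, d(F,GZ)=29/2, d(GZ,J)=41/2
2. join A+J (d=5) ⇒ AJ; edges |A|=5/2, |J|=5/2
  updated: d(AJ,C)=49/2, d(AJ,F)=29/2, d(AJ,GZ)=51/2
3. join AJ+F (d=29/2) ⇒ AFJ; edges |AJ|=19/4, |F|=29/4
  updated: d(AFJ,C)=83/3, d(AFJ,GZ)=131/6
4. join AFJ+GZ (d=131/6) ⇒ AFGJZ; edges |AFJ|=11/3, |GZ|=107/12
  updated: d(AFGJZ,C)=152/5
5. join AFGJZ+C (d=152/5) ⇒ ACFGJZ; edges |AFGJZ|=257/60, |C|=76/5
final tree: ((((A:5/2,J:5/2):19/4,F:29/4):11/3,(G:2,Z:2):107/12):257/60,C:76/5)
total length: 796/15

19/4,29/4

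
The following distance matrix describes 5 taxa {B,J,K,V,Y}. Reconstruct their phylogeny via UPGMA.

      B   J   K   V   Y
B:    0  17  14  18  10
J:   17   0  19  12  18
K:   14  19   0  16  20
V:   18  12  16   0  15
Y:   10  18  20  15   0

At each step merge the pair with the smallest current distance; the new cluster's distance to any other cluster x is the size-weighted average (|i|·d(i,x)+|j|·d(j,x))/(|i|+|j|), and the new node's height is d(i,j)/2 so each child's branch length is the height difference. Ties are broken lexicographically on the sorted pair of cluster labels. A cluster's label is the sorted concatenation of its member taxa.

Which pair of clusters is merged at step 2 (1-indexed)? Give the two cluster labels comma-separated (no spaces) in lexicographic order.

J,V

iteration 1: select B,Y (d=10); attach at lengths (5, 5); label the merged cluster BY
  updated: d(BY,J)=35/2, d(BY,K)=17, d(BY,V)=33/2
iteration 2: select J,V (d=12); attach at lengths (6, 6); label the merged cluster JV
  updated: d(BY,JV)=17, d(JV,K)=35/2
iteration 3: select BY,JV (d=17); attach at lengths (7/2, 5/2); label the merged cluster BJVY
  updated: d(BJVY,K)=69/4
iteration 4: select BJVY,K (d=69/4); attach at lengths (1/8, 69/8); label the merged cluster BJKVY
final tree: (((B:5,Y:5):7/2,(J:6,V:6):5/2):1/8,K:69/8)
total length: 147/4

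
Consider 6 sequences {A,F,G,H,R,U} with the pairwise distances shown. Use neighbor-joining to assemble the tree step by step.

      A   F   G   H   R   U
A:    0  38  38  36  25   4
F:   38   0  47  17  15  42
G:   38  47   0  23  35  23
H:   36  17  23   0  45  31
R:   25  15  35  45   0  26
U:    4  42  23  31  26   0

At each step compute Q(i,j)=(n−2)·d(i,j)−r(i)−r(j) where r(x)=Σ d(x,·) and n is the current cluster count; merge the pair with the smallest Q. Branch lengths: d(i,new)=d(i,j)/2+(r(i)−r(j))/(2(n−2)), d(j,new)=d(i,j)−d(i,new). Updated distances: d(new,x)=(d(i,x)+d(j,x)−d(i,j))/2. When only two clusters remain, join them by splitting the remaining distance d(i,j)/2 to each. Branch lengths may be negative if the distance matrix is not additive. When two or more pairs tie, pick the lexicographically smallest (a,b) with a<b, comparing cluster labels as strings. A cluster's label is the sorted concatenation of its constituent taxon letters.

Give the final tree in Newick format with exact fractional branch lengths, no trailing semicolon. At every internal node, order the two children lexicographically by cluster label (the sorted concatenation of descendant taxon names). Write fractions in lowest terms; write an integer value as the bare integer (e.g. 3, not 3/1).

((((A:31/8,U:1/8):99/8,(F:29/4,R:31/4):87/8):49/8,G:53/4):39/8,H:39/8)

step 1: merge (A,U) at d=4, Q=-251; branch lengths A→31/8, U→1/8; new cluster AU
  updated: d(AU,F)=38, d(AU,G)=57/2, d(AU,H)=63/2, d(AU,R)=47/2
step 2: merge (F,R) at d=15, Q=-381/2; branch lengths F→29/4, R→31/4; new cluster FR
  updated: d(AU,FR)=93/4, d(FR,G)=67/2, d(FR,H)=47/2
step 3: merge (AU,FR) at d=93/4, Q=-117; branch lengths AU→99/8, FR→87/8; new cluster AFRU
  updated: d(AFRU,G)=155/8, d(AFRU,H)=127/8
step 4: merge (AFRU,G) at d=155/8, Q=-233/4; branch lengths AFRU→49/8, G→53/4; new cluster AFGRU
  updated: d(AFGRU,H)=39/4
step 5: merge (AFGRU,H) at d=39/4; branch lengths AFGRU→39/8, H→39/8; new cluster AFGHRU
final tree: ((((A:31/8,U:1/8):99/8,(F:29/4,R:31/4):87/8):49/8,G:53/4):39/8,H:39/8)
total length: 571/8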